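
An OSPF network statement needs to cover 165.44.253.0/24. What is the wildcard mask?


Subnet mask: 255.255.255.0
Wildcard = 255.255.255.255 - subnet mask
255 - 255 = 0
255 - 255 = 0
255 - 255 = 0
255 - 0 = 255
Wildcard: 0.0.0.255


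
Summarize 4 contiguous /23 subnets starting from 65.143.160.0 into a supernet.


Original prefix: /23
Number of subnets: 4 = 2^2
New prefix = 23 - 2 = 21
Supernet: 65.143.160.0/21


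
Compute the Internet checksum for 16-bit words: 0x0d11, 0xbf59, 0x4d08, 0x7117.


Sum all words (with carry folding):
+ 0x0d11 = 0x0d11
+ 0xbf59 = 0xcc6a
+ 0x4d08 = 0x1973
+ 0x7117 = 0x8a8a
One's complement: ~0x8a8a
Checksum = 0x7575


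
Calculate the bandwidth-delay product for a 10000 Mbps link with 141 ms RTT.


BDP = bandwidth * RTT
= 10000 Mbps * 141 ms
= 10000 * 1e6 * 141 / 1000 bits
= 1410000000 bits
= 176250000 bytes
= 172119.1406 KB
BDP = 1410000000 bits (176250000 bytes)


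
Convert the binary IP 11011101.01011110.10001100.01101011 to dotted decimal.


11011101 = 221
01011110 = 94
10001100 = 140
01101011 = 107
IP: 221.94.140.107


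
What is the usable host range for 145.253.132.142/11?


Network: 145.224.0.0
Broadcast: 145.255.255.255
First usable = network + 1
Last usable = broadcast - 1
Range: 145.224.0.1 to 145.255.255.254


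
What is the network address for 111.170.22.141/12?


IP:   01101111.10101010.00010110.10001101
Mask: 11111111.11110000.00000000.00000000
AND operation:
Net:  01101111.10100000.00000000.00000000
Network: 111.160.0.0/12


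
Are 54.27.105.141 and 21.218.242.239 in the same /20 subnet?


Mask: 255.255.240.0
54.27.105.141 AND mask = 54.27.96.0
21.218.242.239 AND mask = 21.218.240.0
No, different subnets (54.27.96.0 vs 21.218.240.0)


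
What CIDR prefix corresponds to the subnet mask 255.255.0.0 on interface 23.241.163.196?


Binary: 11111111.11111111.00000000.00000000
Count leading 1s
Prefix: /16


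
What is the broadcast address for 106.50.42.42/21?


Network: 106.50.40.0/21
Host bits = 11
Set all host bits to 1:
Broadcast: 106.50.47.255


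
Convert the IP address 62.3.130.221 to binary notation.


62 = 00111110
3 = 00000011
130 = 10000010
221 = 11011101
Binary: 00111110.00000011.10000010.11011101


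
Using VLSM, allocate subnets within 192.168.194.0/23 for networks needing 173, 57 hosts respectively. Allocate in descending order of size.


173 hosts -> /24 (254 usable): 192.168.194.0/24
57 hosts -> /26 (62 usable): 192.168.195.0/26
Allocation: 192.168.194.0/24 (173 hosts, 254 usable); 192.168.195.0/26 (57 hosts, 62 usable)


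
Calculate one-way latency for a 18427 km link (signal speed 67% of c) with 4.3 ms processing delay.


Speed = 0.67 * 3e5 km/s = 201000 km/s
Propagation delay = 18427 / 201000 = 0.0917 s = 91.6766 ms
Processing delay = 4.3 ms
Total one-way latency = 95.9766 ms


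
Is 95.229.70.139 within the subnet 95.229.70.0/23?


Subnet network: 95.229.70.0
Test IP AND mask: 95.229.70.0
Yes, 95.229.70.139 is in 95.229.70.0/23


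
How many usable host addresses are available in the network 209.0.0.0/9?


Host bits = 32 - 9 = 23
Total addresses = 2^23 = 8388608
Usable = total - 2 (network and broadcast)
Usable hosts: 8388606


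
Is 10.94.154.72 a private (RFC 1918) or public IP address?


RFC 1918 private ranges:
  10.0.0.0/8 (10.0.0.0 - 10.255.255.255)
  172.16.0.0/12 (172.16.0.0 - 172.31.255.255)
  192.168.0.0/16 (192.168.0.0 - 192.168.255.255)
Private (in 10.0.0.0/8)


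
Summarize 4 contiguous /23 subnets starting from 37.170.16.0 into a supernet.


Original prefix: /23
Number of subnets: 4 = 2^2
New prefix = 23 - 2 = 21
Supernet: 37.170.16.0/21


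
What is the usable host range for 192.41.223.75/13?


Network: 192.40.0.0
Broadcast: 192.47.255.255
First usable = network + 1
Last usable = broadcast - 1
Range: 192.40.0.1 to 192.47.255.254


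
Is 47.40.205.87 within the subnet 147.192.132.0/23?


Subnet network: 147.192.132.0
Test IP AND mask: 47.40.204.0
No, 47.40.205.87 is not in 147.192.132.0/23


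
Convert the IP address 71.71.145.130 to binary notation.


71 = 01000111
71 = 01000111
145 = 10010001
130 = 10000010
Binary: 01000111.01000111.10010001.10000010


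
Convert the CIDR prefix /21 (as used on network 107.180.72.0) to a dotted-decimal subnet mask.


/21 means 21 network bits, 11 host bits
Binary: 11111111111111111111100000000000
Mask: 255.255.248.0


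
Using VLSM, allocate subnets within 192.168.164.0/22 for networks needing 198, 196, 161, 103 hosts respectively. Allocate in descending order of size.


198 hosts -> /24 (254 usable): 192.168.164.0/24
196 hosts -> /24 (254 usable): 192.168.165.0/24
161 hosts -> /24 (254 usable): 192.168.166.0/24
103 hosts -> /25 (126 usable): 192.168.167.0/25
Allocation: 192.168.164.0/24 (198 hosts, 254 usable); 192.168.165.0/24 (196 hosts, 254 usable); 192.168.166.0/24 (161 hosts, 254 usable); 192.168.167.0/25 (103 hosts, 126 usable)


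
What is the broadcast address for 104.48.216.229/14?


Network: 104.48.0.0/14
Host bits = 18
Set all host bits to 1:
Broadcast: 104.51.255.255


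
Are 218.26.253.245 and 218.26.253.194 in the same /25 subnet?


Mask: 255.255.255.128
218.26.253.245 AND mask = 218.26.253.128
218.26.253.194 AND mask = 218.26.253.128
Yes, same subnet (218.26.253.128)


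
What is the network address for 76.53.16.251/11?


IP:   01001100.00110101.00010000.11111011
Mask: 11111111.11100000.00000000.00000000
AND operation:
Net:  01001100.00100000.00000000.00000000
Network: 76.32.0.0/11


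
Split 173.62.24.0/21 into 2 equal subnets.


New prefix = 21 + 1 = 22
Each subnet has 1024 addresses
  173.62.24.0/22
  173.62.28.0/22
Subnets: 173.62.24.0/22, 173.62.28.0/22


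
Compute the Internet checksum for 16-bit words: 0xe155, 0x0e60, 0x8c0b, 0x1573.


Sum all words (with carry folding):
+ 0xe155 = 0xe155
+ 0x0e60 = 0xefb5
+ 0x8c0b = 0x7bc1
+ 0x1573 = 0x9134
One's complement: ~0x9134
Checksum = 0x6ecb


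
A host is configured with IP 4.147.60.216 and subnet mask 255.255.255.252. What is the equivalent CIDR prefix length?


Binary: 11111111.11111111.11111111.11111100
Count leading 1s
Prefix: /30


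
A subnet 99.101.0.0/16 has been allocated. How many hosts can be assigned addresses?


Host bits = 32 - 16 = 16
Total addresses = 2^16 = 65536
Usable = total - 2 (network and broadcast)
Usable hosts: 65534


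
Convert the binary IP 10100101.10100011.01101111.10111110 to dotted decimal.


10100101 = 165
10100011 = 163
01101111 = 111
10111110 = 190
IP: 165.163.111.190


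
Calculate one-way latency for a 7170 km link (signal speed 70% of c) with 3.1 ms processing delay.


Speed = 0.7 * 3e5 km/s = 210000 km/s
Propagation delay = 7170 / 210000 = 0.0341 s = 34.1429 ms
Processing delay = 3.1 ms
Total one-way latency = 37.2429 ms


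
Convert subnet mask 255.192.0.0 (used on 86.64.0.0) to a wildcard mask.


Subnet mask: 255.192.0.0
Wildcard = 255.255.255.255 - subnet mask
255 - 255 = 0
255 - 192 = 63
255 - 0 = 255
255 - 0 = 255
Wildcard: 0.63.255.255


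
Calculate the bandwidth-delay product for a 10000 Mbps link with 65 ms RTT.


BDP = bandwidth * RTT
= 10000 Mbps * 65 ms
= 10000 * 1e6 * 65 / 1000 bits
= 650000000 bits
= 81250000 bytes
= 79345.7031 KB
BDP = 650000000 bits (81250000 bytes)


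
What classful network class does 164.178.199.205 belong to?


First octet: 164
Binary: 10100100
10xxxxxx -> Class B (128-191)
Class B, default mask 255.255.0.0 (/16)


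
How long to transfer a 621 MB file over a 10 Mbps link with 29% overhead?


Effective throughput = 10 * (1 - 29/100) = 7.1 Mbps
File size in Mb = 621 * 8 = 4968 Mb
Time = 4968 / 7.1
Time = 699.7183 seconds


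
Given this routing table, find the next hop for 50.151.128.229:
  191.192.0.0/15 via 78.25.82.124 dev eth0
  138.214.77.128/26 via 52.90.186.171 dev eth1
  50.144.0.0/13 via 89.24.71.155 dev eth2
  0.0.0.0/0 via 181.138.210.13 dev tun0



Longest prefix match for 50.151.128.229:
  /15 191.192.0.0: no
  /26 138.214.77.128: no
  /13 50.144.0.0: MATCH
  /0 0.0.0.0: MATCH
Selected: next-hop 89.24.71.155 via eth2 (matched /13)


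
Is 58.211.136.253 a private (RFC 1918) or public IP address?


RFC 1918 private ranges:
  10.0.0.0/8 (10.0.0.0 - 10.255.255.255)
  172.16.0.0/12 (172.16.0.0 - 172.31.255.255)
  192.168.0.0/16 (192.168.0.0 - 192.168.255.255)
Public (not in any RFC 1918 range)


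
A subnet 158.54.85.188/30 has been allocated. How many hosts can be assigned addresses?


Host bits = 32 - 30 = 2
Total addresses = 2^2 = 4
Usable = total - 2 (network and broadcast)
Usable hosts: 2


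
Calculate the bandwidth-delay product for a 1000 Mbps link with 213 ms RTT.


BDP = bandwidth * RTT
= 1000 Mbps * 213 ms
= 1000 * 1e6 * 213 / 1000 bits
= 213000000 bits
= 26625000 bytes
= 26000.9766 KB
BDP = 213000000 bits (26625000 bytes)


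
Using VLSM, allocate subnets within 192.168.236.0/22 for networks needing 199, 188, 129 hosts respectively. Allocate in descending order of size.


199 hosts -> /24 (254 usable): 192.168.236.0/24
188 hosts -> /24 (254 usable): 192.168.237.0/24
129 hosts -> /24 (254 usable): 192.168.238.0/24
Allocation: 192.168.236.0/24 (199 hosts, 254 usable); 192.168.237.0/24 (188 hosts, 254 usable); 192.168.238.0/24 (129 hosts, 254 usable)


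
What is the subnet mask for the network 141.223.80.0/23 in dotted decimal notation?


/23 means 23 network bits, 9 host bits
Binary: 11111111111111111111111000000000
Mask: 255.255.254.0


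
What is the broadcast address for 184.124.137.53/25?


Network: 184.124.137.0/25
Host bits = 7
Set all host bits to 1:
Broadcast: 184.124.137.127


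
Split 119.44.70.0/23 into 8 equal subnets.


New prefix = 23 + 3 = 26
Each subnet has 64 addresses
  119.44.70.0/26
  119.44.70.64/26
  119.44.70.128/26
  119.44.70.192/26
  119.44.71.0/26
  119.44.71.64/26
  119.44.71.128/26
  119.44.71.192/26
Subnets: 119.44.70.0/26, 119.44.70.64/26, 119.44.70.128/26, 119.44.70.192/26, 119.44.71.0/26, 119.44.71.64/26, 119.44.71.128/26, 119.44.71.192/26


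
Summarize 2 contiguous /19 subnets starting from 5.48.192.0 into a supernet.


Original prefix: /19
Number of subnets: 2 = 2^1
New prefix = 19 - 1 = 18
Supernet: 5.48.192.0/18


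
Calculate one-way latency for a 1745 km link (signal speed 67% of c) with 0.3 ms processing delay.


Speed = 0.67 * 3e5 km/s = 201000 km/s
Propagation delay = 1745 / 201000 = 0.0087 s = 8.6816 ms
Processing delay = 0.3 ms
Total one-way latency = 8.9816 ms


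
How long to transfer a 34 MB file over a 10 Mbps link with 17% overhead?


Effective throughput = 10 * (1 - 17/100) = 8.3 Mbps
File size in Mb = 34 * 8 = 272 Mb
Time = 272 / 8.3
Time = 32.7711 seconds


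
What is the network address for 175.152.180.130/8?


IP:   10101111.10011000.10110100.10000010
Mask: 11111111.00000000.00000000.00000000
AND operation:
Net:  10101111.00000000.00000000.00000000
Network: 175.0.0.0/8


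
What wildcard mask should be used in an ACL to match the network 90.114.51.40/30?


Subnet mask: 255.255.255.252
Wildcard = 255.255.255.255 - subnet mask
255 - 255 = 0
255 - 255 = 0
255 - 255 = 0
255 - 252 = 3
Wildcard: 0.0.0.3


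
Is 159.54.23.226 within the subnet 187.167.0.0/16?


Subnet network: 187.167.0.0
Test IP AND mask: 159.54.0.0
No, 159.54.23.226 is not in 187.167.0.0/16


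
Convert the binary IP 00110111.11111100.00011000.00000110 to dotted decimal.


00110111 = 55
11111100 = 252
00011000 = 24
00000110 = 6
IP: 55.252.24.6


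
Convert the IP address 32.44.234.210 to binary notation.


32 = 00100000
44 = 00101100
234 = 11101010
210 = 11010010
Binary: 00100000.00101100.11101010.11010010


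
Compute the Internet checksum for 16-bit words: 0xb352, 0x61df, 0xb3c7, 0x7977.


Sum all words (with carry folding):
+ 0xb352 = 0xb352
+ 0x61df = 0x1532
+ 0xb3c7 = 0xc8f9
+ 0x7977 = 0x4271
One's complement: ~0x4271
Checksum = 0xbd8e


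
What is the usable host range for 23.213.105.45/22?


Network: 23.213.104.0
Broadcast: 23.213.107.255
First usable = network + 1
Last usable = broadcast - 1
Range: 23.213.104.1 to 23.213.107.254


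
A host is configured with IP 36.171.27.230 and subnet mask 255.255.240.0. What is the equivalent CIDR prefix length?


Binary: 11111111.11111111.11110000.00000000
Count leading 1s
Prefix: /20


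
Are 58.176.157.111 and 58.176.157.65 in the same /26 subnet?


Mask: 255.255.255.192
58.176.157.111 AND mask = 58.176.157.64
58.176.157.65 AND mask = 58.176.157.64
Yes, same subnet (58.176.157.64)


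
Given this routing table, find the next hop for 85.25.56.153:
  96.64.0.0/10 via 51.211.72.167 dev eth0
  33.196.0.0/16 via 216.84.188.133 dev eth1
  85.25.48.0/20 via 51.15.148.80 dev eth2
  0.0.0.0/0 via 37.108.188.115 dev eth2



Longest prefix match for 85.25.56.153:
  /10 96.64.0.0: no
  /16 33.196.0.0: no
  /20 85.25.48.0: MATCH
  /0 0.0.0.0: MATCH
Selected: next-hop 51.15.148.80 via eth2 (matched /20)


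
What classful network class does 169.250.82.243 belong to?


First octet: 169
Binary: 10101001
10xxxxxx -> Class B (128-191)
Class B, default mask 255.255.0.0 (/16)


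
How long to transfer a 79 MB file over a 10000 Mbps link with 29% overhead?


Effective throughput = 10000 * (1 - 29/100) = 7100 Mbps
File size in Mb = 79 * 8 = 632 Mb
Time = 632 / 7100
Time = 0.089 seconds


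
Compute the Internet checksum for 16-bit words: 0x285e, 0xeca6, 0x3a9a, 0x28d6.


Sum all words (with carry folding):
+ 0x285e = 0x285e
+ 0xeca6 = 0x1505
+ 0x3a9a = 0x4f9f
+ 0x28d6 = 0x7875
One's complement: ~0x7875
Checksum = 0x878a


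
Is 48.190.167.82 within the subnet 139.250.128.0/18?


Subnet network: 139.250.128.0
Test IP AND mask: 48.190.128.0
No, 48.190.167.82 is not in 139.250.128.0/18


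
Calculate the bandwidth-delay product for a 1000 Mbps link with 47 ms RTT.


BDP = bandwidth * RTT
= 1000 Mbps * 47 ms
= 1000 * 1e6 * 47 / 1000 bits
= 47000000 bits
= 5875000 bytes
= 5737.3047 KB
BDP = 47000000 bits (5875000 bytes)


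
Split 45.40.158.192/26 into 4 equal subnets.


New prefix = 26 + 2 = 28
Each subnet has 16 addresses
  45.40.158.192/28
  45.40.158.208/28
  45.40.158.224/28
  45.40.158.240/28
Subnets: 45.40.158.192/28, 45.40.158.208/28, 45.40.158.224/28, 45.40.158.240/28


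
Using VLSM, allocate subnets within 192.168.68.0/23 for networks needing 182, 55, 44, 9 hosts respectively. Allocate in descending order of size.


182 hosts -> /24 (254 usable): 192.168.68.0/24
55 hosts -> /26 (62 usable): 192.168.69.0/26
44 hosts -> /26 (62 usable): 192.168.69.64/26
9 hosts -> /28 (14 usable): 192.168.69.128/28
Allocation: 192.168.68.0/24 (182 hosts, 254 usable); 192.168.69.0/26 (55 hosts, 62 usable); 192.168.69.64/26 (44 hosts, 62 usable); 192.168.69.128/28 (9 hosts, 14 usable)


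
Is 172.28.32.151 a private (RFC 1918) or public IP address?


RFC 1918 private ranges:
  10.0.0.0/8 (10.0.0.0 - 10.255.255.255)
  172.16.0.0/12 (172.16.0.0 - 172.31.255.255)
  192.168.0.0/16 (192.168.0.0 - 192.168.255.255)
Private (in 172.16.0.0/12)


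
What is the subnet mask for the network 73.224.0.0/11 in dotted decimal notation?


/11 means 11 network bits, 21 host bits
Binary: 11111111111000000000000000000000
Mask: 255.224.0.0


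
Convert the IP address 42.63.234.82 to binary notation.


42 = 00101010
63 = 00111111
234 = 11101010
82 = 01010010
Binary: 00101010.00111111.11101010.01010010


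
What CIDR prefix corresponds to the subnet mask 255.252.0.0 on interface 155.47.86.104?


Binary: 11111111.11111100.00000000.00000000
Count leading 1s
Prefix: /14


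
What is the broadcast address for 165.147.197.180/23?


Network: 165.147.196.0/23
Host bits = 9
Set all host bits to 1:
Broadcast: 165.147.197.255


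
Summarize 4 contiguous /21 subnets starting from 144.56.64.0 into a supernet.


Original prefix: /21
Number of subnets: 4 = 2^2
New prefix = 21 - 2 = 19
Supernet: 144.56.64.0/19


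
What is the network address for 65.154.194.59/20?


IP:   01000001.10011010.11000010.00111011
Mask: 11111111.11111111.11110000.00000000
AND operation:
Net:  01000001.10011010.11000000.00000000
Network: 65.154.192.0/20


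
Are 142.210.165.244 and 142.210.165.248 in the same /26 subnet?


Mask: 255.255.255.192
142.210.165.244 AND mask = 142.210.165.192
142.210.165.248 AND mask = 142.210.165.192
Yes, same subnet (142.210.165.192)


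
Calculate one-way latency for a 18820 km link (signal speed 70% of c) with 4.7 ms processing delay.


Speed = 0.7 * 3e5 km/s = 210000 km/s
Propagation delay = 18820 / 210000 = 0.0896 s = 89.619 ms
Processing delay = 4.7 ms
Total one-way latency = 94.319 ms


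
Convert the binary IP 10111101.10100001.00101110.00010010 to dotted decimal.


10111101 = 189
10100001 = 161
00101110 = 46
00010010 = 18
IP: 189.161.46.18


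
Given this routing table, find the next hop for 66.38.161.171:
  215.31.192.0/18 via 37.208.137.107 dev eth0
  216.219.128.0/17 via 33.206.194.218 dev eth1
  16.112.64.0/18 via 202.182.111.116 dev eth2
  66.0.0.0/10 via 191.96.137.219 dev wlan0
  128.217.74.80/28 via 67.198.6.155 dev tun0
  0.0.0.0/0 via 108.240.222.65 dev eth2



Longest prefix match for 66.38.161.171:
  /18 215.31.192.0: no
  /17 216.219.128.0: no
  /18 16.112.64.0: no
  /10 66.0.0.0: MATCH
  /28 128.217.74.80: no
  /0 0.0.0.0: MATCH
Selected: next-hop 191.96.137.219 via wlan0 (matched /10)


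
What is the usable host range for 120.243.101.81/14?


Network: 120.240.0.0
Broadcast: 120.243.255.255
First usable = network + 1
Last usable = broadcast - 1
Range: 120.240.0.1 to 120.243.255.254


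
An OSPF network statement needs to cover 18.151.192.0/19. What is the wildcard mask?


Subnet mask: 255.255.224.0
Wildcard = 255.255.255.255 - subnet mask
255 - 255 = 0
255 - 255 = 0
255 - 224 = 31
255 - 0 = 255
Wildcard: 0.0.31.255


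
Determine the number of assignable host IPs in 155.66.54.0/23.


Host bits = 32 - 23 = 9
Total addresses = 2^9 = 512
Usable = total - 2 (network and broadcast)
Usable hosts: 510


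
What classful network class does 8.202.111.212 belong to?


First octet: 8
Binary: 00001000
0xxxxxxx -> Class A (1-126)
Class A, default mask 255.0.0.0 (/8)


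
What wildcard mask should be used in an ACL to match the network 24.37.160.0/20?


Subnet mask: 255.255.240.0
Wildcard = 255.255.255.255 - subnet mask
255 - 255 = 0
255 - 255 = 0
255 - 240 = 15
255 - 0 = 255
Wildcard: 0.0.15.255


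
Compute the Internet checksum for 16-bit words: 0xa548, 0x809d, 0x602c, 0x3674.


Sum all words (with carry folding):
+ 0xa548 = 0xa548
+ 0x809d = 0x25e6
+ 0x602c = 0x8612
+ 0x3674 = 0xbc86
One's complement: ~0xbc86
Checksum = 0x4379


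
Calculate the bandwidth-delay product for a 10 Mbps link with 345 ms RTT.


BDP = bandwidth * RTT
= 10 Mbps * 345 ms
= 10 * 1e6 * 345 / 1000 bits
= 3450000 bits
= 431250 bytes
= 421.1426 KB
BDP = 3450000 bits (431250 bytes)


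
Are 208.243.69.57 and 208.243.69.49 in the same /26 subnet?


Mask: 255.255.255.192
208.243.69.57 AND mask = 208.243.69.0
208.243.69.49 AND mask = 208.243.69.0
Yes, same subnet (208.243.69.0)


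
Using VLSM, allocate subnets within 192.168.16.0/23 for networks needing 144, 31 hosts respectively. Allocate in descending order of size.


144 hosts -> /24 (254 usable): 192.168.16.0/24
31 hosts -> /26 (62 usable): 192.168.17.0/26
Allocation: 192.168.16.0/24 (144 hosts, 254 usable); 192.168.17.0/26 (31 hosts, 62 usable)


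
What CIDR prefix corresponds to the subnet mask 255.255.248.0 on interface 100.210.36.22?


Binary: 11111111.11111111.11111000.00000000
Count leading 1s
Prefix: /21


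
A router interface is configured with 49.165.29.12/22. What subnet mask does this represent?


/22 means 22 network bits, 10 host bits
Binary: 11111111111111111111110000000000
Mask: 255.255.252.0


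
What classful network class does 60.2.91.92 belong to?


First octet: 60
Binary: 00111100
0xxxxxxx -> Class A (1-126)
Class A, default mask 255.0.0.0 (/8)


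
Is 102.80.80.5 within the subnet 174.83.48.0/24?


Subnet network: 174.83.48.0
Test IP AND mask: 102.80.80.0
No, 102.80.80.5 is not in 174.83.48.0/24


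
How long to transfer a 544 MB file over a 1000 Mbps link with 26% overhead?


Effective throughput = 1000 * (1 - 26/100) = 740 Mbps
File size in Mb = 544 * 8 = 4352 Mb
Time = 4352 / 740
Time = 5.8811 seconds


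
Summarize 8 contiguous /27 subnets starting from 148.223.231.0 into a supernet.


Original prefix: /27
Number of subnets: 8 = 2^3
New prefix = 27 - 3 = 24
Supernet: 148.223.231.0/24


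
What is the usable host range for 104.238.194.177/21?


Network: 104.238.192.0
Broadcast: 104.238.199.255
First usable = network + 1
Last usable = broadcast - 1
Range: 104.238.192.1 to 104.238.199.254


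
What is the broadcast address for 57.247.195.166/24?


Network: 57.247.195.0/24
Host bits = 8
Set all host bits to 1:
Broadcast: 57.247.195.255


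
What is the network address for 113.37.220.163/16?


IP:   01110001.00100101.11011100.10100011
Mask: 11111111.11111111.00000000.00000000
AND operation:
Net:  01110001.00100101.00000000.00000000
Network: 113.37.0.0/16


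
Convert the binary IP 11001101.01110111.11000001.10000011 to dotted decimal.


11001101 = 205
01110111 = 119
11000001 = 193
10000011 = 131
IP: 205.119.193.131


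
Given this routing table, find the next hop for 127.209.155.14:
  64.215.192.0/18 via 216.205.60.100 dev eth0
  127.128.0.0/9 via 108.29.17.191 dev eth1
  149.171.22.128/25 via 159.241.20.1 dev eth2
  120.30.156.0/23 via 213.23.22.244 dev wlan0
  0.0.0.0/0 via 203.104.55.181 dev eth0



Longest prefix match for 127.209.155.14:
  /18 64.215.192.0: no
  /9 127.128.0.0: MATCH
  /25 149.171.22.128: no
  /23 120.30.156.0: no
  /0 0.0.0.0: MATCH
Selected: next-hop 108.29.17.191 via eth1 (matched /9)


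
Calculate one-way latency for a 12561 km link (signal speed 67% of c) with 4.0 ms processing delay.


Speed = 0.67 * 3e5 km/s = 201000 km/s
Propagation delay = 12561 / 201000 = 0.0625 s = 62.4925 ms
Processing delay = 4.0 ms
Total one-way latency = 66.4925 ms


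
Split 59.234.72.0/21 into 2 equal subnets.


New prefix = 21 + 1 = 22
Each subnet has 1024 addresses
  59.234.72.0/22
  59.234.76.0/22
Subnets: 59.234.72.0/22, 59.234.76.0/22


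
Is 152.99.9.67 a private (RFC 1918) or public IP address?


RFC 1918 private ranges:
  10.0.0.0/8 (10.0.0.0 - 10.255.255.255)
  172.16.0.0/12 (172.16.0.0 - 172.31.255.255)
  192.168.0.0/16 (192.168.0.0 - 192.168.255.255)
Public (not in any RFC 1918 range)


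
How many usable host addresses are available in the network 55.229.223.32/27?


Host bits = 32 - 27 = 5
Total addresses = 2^5 = 32
Usable = total - 2 (network and broadcast)
Usable hosts: 30


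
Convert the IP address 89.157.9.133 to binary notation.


89 = 01011001
157 = 10011101
9 = 00001001
133 = 10000101
Binary: 01011001.10011101.00001001.10000101


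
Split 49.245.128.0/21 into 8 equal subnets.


New prefix = 21 + 3 = 24
Each subnet has 256 addresses
  49.245.128.0/24
  49.245.129.0/24
  49.245.130.0/24
  49.245.131.0/24
  49.245.132.0/24
  49.245.133.0/24
  49.245.134.0/24
  49.245.135.0/24
Subnets: 49.245.128.0/24, 49.245.129.0/24, 49.245.130.0/24, 49.245.131.0/24, 49.245.132.0/24, 49.245.133.0/24, 49.245.134.0/24, 49.245.135.0/24


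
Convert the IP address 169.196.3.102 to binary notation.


169 = 10101001
196 = 11000100
3 = 00000011
102 = 01100110
Binary: 10101001.11000100.00000011.01100110


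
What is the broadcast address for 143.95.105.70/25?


Network: 143.95.105.0/25
Host bits = 7
Set all host bits to 1:
Broadcast: 143.95.105.127


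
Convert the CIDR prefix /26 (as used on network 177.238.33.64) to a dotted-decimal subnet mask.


/26 means 26 network bits, 6 host bits
Binary: 11111111111111111111111111000000
Mask: 255.255.255.192


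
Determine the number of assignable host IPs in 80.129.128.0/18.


Host bits = 32 - 18 = 14
Total addresses = 2^14 = 16384
Usable = total - 2 (network and broadcast)
Usable hosts: 16382


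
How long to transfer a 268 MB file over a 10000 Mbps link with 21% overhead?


Effective throughput = 10000 * (1 - 21/100) = 7900 Mbps
File size in Mb = 268 * 8 = 2144 Mb
Time = 2144 / 7900
Time = 0.2714 seconds


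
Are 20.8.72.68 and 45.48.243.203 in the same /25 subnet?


Mask: 255.255.255.128
20.8.72.68 AND mask = 20.8.72.0
45.48.243.203 AND mask = 45.48.243.128
No, different subnets (20.8.72.0 vs 45.48.243.128)


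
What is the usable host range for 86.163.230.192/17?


Network: 86.163.128.0
Broadcast: 86.163.255.255
First usable = network + 1
Last usable = broadcast - 1
Range: 86.163.128.1 to 86.163.255.254


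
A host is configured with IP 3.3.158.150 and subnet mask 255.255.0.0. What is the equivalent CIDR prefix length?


Binary: 11111111.11111111.00000000.00000000
Count leading 1s
Prefix: /16


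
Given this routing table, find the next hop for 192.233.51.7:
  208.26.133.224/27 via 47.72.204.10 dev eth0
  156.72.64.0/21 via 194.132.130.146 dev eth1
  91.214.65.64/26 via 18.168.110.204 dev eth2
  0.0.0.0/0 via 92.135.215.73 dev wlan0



Longest prefix match for 192.233.51.7:
  /27 208.26.133.224: no
  /21 156.72.64.0: no
  /26 91.214.65.64: no
  /0 0.0.0.0: MATCH
Selected: next-hop 92.135.215.73 via wlan0 (matched /0)


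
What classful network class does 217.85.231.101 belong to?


First octet: 217
Binary: 11011001
110xxxxx -> Class C (192-223)
Class C, default mask 255.255.255.0 (/24)


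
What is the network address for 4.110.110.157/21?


IP:   00000100.01101110.01101110.10011101
Mask: 11111111.11111111.11111000.00000000
AND operation:
Net:  00000100.01101110.01101000.00000000
Network: 4.110.104.0/21


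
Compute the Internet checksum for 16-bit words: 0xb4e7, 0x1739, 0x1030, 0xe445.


Sum all words (with carry folding):
+ 0xb4e7 = 0xb4e7
+ 0x1739 = 0xcc20
+ 0x1030 = 0xdc50
+ 0xe445 = 0xc096
One's complement: ~0xc096
Checksum = 0x3f69


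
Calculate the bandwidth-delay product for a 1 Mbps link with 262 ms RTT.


BDP = bandwidth * RTT
= 1 Mbps * 262 ms
= 1 * 1e6 * 262 / 1000 bits
= 262000 bits
= 32750 bytes
= 31.9824 KB
BDP = 262000 bits (32750 bytes)


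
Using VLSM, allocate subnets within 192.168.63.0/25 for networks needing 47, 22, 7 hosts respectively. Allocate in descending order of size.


47 hosts -> /26 (62 usable): 192.168.63.0/26
22 hosts -> /27 (30 usable): 192.168.63.64/27
7 hosts -> /28 (14 usable): 192.168.63.96/28
Allocation: 192.168.63.0/26 (47 hosts, 62 usable); 192.168.63.64/27 (22 hosts, 30 usable); 192.168.63.96/28 (7 hosts, 14 usable)


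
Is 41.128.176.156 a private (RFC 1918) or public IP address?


RFC 1918 private ranges:
  10.0.0.0/8 (10.0.0.0 - 10.255.255.255)
  172.16.0.0/12 (172.16.0.0 - 172.31.255.255)
  192.168.0.0/16 (192.168.0.0 - 192.168.255.255)
Public (not in any RFC 1918 range)


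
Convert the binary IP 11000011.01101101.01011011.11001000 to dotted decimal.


11000011 = 195
01101101 = 109
01011011 = 91
11001000 = 200
IP: 195.109.91.200


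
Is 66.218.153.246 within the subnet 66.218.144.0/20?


Subnet network: 66.218.144.0
Test IP AND mask: 66.218.144.0
Yes, 66.218.153.246 is in 66.218.144.0/20


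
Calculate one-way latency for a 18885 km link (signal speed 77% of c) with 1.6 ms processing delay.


Speed = 0.77 * 3e5 km/s = 231000 km/s
Propagation delay = 18885 / 231000 = 0.0818 s = 81.7532 ms
Processing delay = 1.6 ms
Total one-way latency = 83.3532 ms


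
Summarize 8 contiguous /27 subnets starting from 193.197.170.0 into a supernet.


Original prefix: /27
Number of subnets: 8 = 2^3
New prefix = 27 - 3 = 24
Supernet: 193.197.170.0/24


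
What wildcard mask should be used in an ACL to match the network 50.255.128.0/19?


Subnet mask: 255.255.224.0
Wildcard = 255.255.255.255 - subnet mask
255 - 255 = 0
255 - 255 = 0
255 - 224 = 31
255 - 0 = 255
Wildcard: 0.0.31.255


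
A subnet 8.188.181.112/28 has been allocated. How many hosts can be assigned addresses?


Host bits = 32 - 28 = 4
Total addresses = 2^4 = 16
Usable = total - 2 (network and broadcast)
Usable hosts: 14


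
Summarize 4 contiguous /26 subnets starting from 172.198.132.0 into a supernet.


Original prefix: /26
Number of subnets: 4 = 2^2
New prefix = 26 - 2 = 24
Supernet: 172.198.132.0/24


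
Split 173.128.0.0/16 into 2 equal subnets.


New prefix = 16 + 1 = 17
Each subnet has 32768 addresses
  173.128.0.0/17
  173.128.128.0/17
Subnets: 173.128.0.0/17, 173.128.128.0/17


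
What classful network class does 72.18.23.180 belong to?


First octet: 72
Binary: 01001000
0xxxxxxx -> Class A (1-126)
Class A, default mask 255.0.0.0 (/8)


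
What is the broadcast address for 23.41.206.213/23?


Network: 23.41.206.0/23
Host bits = 9
Set all host bits to 1:
Broadcast: 23.41.207.255


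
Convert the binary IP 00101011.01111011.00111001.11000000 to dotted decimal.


00101011 = 43
01111011 = 123
00111001 = 57
11000000 = 192
IP: 43.123.57.192


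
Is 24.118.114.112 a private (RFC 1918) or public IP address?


RFC 1918 private ranges:
  10.0.0.0/8 (10.0.0.0 - 10.255.255.255)
  172.16.0.0/12 (172.16.0.0 - 172.31.255.255)
  192.168.0.0/16 (192.168.0.0 - 192.168.255.255)
Public (not in any RFC 1918 range)


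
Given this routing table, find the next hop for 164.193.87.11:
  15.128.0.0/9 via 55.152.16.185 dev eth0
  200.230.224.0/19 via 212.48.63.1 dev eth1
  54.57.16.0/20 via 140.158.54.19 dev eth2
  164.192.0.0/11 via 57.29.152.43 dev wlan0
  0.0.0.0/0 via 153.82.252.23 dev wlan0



Longest prefix match for 164.193.87.11:
  /9 15.128.0.0: no
  /19 200.230.224.0: no
  /20 54.57.16.0: no
  /11 164.192.0.0: MATCH
  /0 0.0.0.0: MATCH
Selected: next-hop 57.29.152.43 via wlan0 (matched /11)


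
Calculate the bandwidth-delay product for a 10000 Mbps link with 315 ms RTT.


BDP = bandwidth * RTT
= 10000 Mbps * 315 ms
= 10000 * 1e6 * 315 / 1000 bits
= 3150000000 bits
= 393750000 bytes
= 384521.4844 KB
BDP = 3150000000 bits (393750000 bytes)


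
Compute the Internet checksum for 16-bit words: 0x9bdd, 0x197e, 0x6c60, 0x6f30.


Sum all words (with carry folding):
+ 0x9bdd = 0x9bdd
+ 0x197e = 0xb55b
+ 0x6c60 = 0x21bc
+ 0x6f30 = 0x90ec
One's complement: ~0x90ec
Checksum = 0x6f13


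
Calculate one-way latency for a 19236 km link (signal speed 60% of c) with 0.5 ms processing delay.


Speed = 0.6 * 3e5 km/s = 180000 km/s
Propagation delay = 19236 / 180000 = 0.1069 s = 106.8667 ms
Processing delay = 0.5 ms
Total one-way latency = 107.3667 ms


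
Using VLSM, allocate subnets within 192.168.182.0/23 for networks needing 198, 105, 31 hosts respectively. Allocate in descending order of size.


198 hosts -> /24 (254 usable): 192.168.182.0/24
105 hosts -> /25 (126 usable): 192.168.183.0/25
31 hosts -> /26 (62 usable): 192.168.183.128/26
Allocation: 192.168.182.0/24 (198 hosts, 254 usable); 192.168.183.0/25 (105 hosts, 126 usable); 192.168.183.128/26 (31 hosts, 62 usable)


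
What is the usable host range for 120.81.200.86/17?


Network: 120.81.128.0
Broadcast: 120.81.255.255
First usable = network + 1
Last usable = broadcast - 1
Range: 120.81.128.1 to 120.81.255.254


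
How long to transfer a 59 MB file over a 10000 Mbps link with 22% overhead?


Effective throughput = 10000 * (1 - 22/100) = 7800 Mbps
File size in Mb = 59 * 8 = 472 Mb
Time = 472 / 7800
Time = 0.0605 seconds


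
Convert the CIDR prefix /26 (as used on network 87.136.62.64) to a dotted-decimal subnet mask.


/26 means 26 network bits, 6 host bits
Binary: 11111111111111111111111111000000
Mask: 255.255.255.192


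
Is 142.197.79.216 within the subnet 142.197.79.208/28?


Subnet network: 142.197.79.208
Test IP AND mask: 142.197.79.208
Yes, 142.197.79.216 is in 142.197.79.208/28


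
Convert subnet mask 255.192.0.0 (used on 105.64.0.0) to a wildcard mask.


Subnet mask: 255.192.0.0
Wildcard = 255.255.255.255 - subnet mask
255 - 255 = 0
255 - 192 = 63
255 - 0 = 255
255 - 0 = 255
Wildcard: 0.63.255.255


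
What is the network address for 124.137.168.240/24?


IP:   01111100.10001001.10101000.11110000
Mask: 11111111.11111111.11111111.00000000
AND operation:
Net:  01111100.10001001.10101000.00000000
Network: 124.137.168.0/24


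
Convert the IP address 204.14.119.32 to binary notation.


204 = 11001100
14 = 00001110
119 = 01110111
32 = 00100000
Binary: 11001100.00001110.01110111.00100000


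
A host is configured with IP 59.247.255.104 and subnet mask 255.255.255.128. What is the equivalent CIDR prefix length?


Binary: 11111111.11111111.11111111.10000000
Count leading 1s
Prefix: /25


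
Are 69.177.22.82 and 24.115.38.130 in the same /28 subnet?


Mask: 255.255.255.240
69.177.22.82 AND mask = 69.177.22.80
24.115.38.130 AND mask = 24.115.38.128
No, different subnets (69.177.22.80 vs 24.115.38.128)


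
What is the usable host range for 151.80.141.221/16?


Network: 151.80.0.0
Broadcast: 151.80.255.255
First usable = network + 1
Last usable = broadcast - 1
Range: 151.80.0.1 to 151.80.255.254


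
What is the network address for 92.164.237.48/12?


IP:   01011100.10100100.11101101.00110000
Mask: 11111111.11110000.00000000.00000000
AND operation:
Net:  01011100.10100000.00000000.00000000
Network: 92.160.0.0/12


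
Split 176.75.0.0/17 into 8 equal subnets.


New prefix = 17 + 3 = 20
Each subnet has 4096 addresses
  176.75.0.0/20
  176.75.16.0/20
  176.75.32.0/20
  176.75.48.0/20
  176.75.64.0/20
  176.75.80.0/20
  176.75.96.0/20
  176.75.112.0/20
Subnets: 176.75.0.0/20, 176.75.16.0/20, 176.75.32.0/20, 176.75.48.0/20, 176.75.64.0/20, 176.75.80.0/20, 176.75.96.0/20, 176.75.112.0/20


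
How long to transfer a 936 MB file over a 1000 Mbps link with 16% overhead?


Effective throughput = 1000 * (1 - 16/100) = 840 Mbps
File size in Mb = 936 * 8 = 7488 Mb
Time = 7488 / 840
Time = 8.9143 seconds


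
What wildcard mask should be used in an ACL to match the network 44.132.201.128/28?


Subnet mask: 255.255.255.240
Wildcard = 255.255.255.255 - subnet mask
255 - 255 = 0
255 - 255 = 0
255 - 255 = 0
255 - 240 = 15
Wildcard: 0.0.0.15


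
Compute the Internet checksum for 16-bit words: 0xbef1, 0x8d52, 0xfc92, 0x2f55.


Sum all words (with carry folding):
+ 0xbef1 = 0xbef1
+ 0x8d52 = 0x4c44
+ 0xfc92 = 0x48d7
+ 0x2f55 = 0x782c
One's complement: ~0x782c
Checksum = 0x87d3


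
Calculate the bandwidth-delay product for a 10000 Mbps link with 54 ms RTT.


BDP = bandwidth * RTT
= 10000 Mbps * 54 ms
= 10000 * 1e6 * 54 / 1000 bits
= 540000000 bits
= 67500000 bytes
= 65917.9688 KB
BDP = 540000000 bits (67500000 bytes)


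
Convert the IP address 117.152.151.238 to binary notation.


117 = 01110101
152 = 10011000
151 = 10010111
238 = 11101110
Binary: 01110101.10011000.10010111.11101110


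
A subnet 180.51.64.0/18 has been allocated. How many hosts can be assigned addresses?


Host bits = 32 - 18 = 14
Total addresses = 2^14 = 16384
Usable = total - 2 (network and broadcast)
Usable hosts: 16382


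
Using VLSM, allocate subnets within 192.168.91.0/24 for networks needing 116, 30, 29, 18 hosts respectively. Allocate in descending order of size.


116 hosts -> /25 (126 usable): 192.168.91.0/25
30 hosts -> /27 (30 usable): 192.168.91.128/27
29 hosts -> /27 (30 usable): 192.168.91.160/27
18 hosts -> /27 (30 usable): 192.168.91.192/27
Allocation: 192.168.91.0/25 (116 hosts, 126 usable); 192.168.91.128/27 (30 hosts, 30 usable); 192.168.91.160/27 (29 hosts, 30 usable); 192.168.91.192/27 (18 hosts, 30 usable)


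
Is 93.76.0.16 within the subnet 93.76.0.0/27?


Subnet network: 93.76.0.0
Test IP AND mask: 93.76.0.0
Yes, 93.76.0.16 is in 93.76.0.0/27


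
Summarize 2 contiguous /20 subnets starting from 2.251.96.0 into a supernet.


Original prefix: /20
Number of subnets: 2 = 2^1
New prefix = 20 - 1 = 19
Supernet: 2.251.96.0/19


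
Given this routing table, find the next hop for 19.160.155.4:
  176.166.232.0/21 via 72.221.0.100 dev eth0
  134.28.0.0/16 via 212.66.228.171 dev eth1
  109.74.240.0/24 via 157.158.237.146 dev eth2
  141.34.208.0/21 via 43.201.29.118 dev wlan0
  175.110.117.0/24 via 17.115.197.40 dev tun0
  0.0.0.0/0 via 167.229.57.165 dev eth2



Longest prefix match for 19.160.155.4:
  /21 176.166.232.0: no
  /16 134.28.0.0: no
  /24 109.74.240.0: no
  /21 141.34.208.0: no
  /24 175.110.117.0: no
  /0 0.0.0.0: MATCH
Selected: next-hop 167.229.57.165 via eth2 (matched /0)


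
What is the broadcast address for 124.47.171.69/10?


Network: 124.0.0.0/10
Host bits = 22
Set all host bits to 1:
Broadcast: 124.63.255.255


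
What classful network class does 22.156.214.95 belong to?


First octet: 22
Binary: 00010110
0xxxxxxx -> Class A (1-126)
Class A, default mask 255.0.0.0 (/8)


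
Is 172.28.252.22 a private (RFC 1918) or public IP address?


RFC 1918 private ranges:
  10.0.0.0/8 (10.0.0.0 - 10.255.255.255)
  172.16.0.0/12 (172.16.0.0 - 172.31.255.255)
  192.168.0.0/16 (192.168.0.0 - 192.168.255.255)
Private (in 172.16.0.0/12)


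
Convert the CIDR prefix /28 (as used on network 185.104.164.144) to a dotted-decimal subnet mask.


/28 means 28 network bits, 4 host bits
Binary: 11111111111111111111111111110000
Mask: 255.255.255.240


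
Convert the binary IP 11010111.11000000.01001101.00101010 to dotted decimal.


11010111 = 215
11000000 = 192
01001101 = 77
00101010 = 42
IP: 215.192.77.42


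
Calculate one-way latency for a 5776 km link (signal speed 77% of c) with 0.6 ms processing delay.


Speed = 0.77 * 3e5 km/s = 231000 km/s
Propagation delay = 5776 / 231000 = 0.025 s = 25.0043 ms
Processing delay = 0.6 ms
Total one-way latency = 25.6043 ms


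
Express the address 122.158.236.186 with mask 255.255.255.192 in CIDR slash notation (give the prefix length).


Binary: 11111111.11111111.11111111.11000000
Count leading 1s
Prefix: /26


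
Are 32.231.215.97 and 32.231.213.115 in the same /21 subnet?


Mask: 255.255.248.0
32.231.215.97 AND mask = 32.231.208.0
32.231.213.115 AND mask = 32.231.208.0
Yes, same subnet (32.231.208.0)


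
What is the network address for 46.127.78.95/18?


IP:   00101110.01111111.01001110.01011111
Mask: 11111111.11111111.11000000.00000000
AND operation:
Net:  00101110.01111111.01000000.00000000
Network: 46.127.64.0/18


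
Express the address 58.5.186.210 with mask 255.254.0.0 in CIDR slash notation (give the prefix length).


Binary: 11111111.11111110.00000000.00000000
Count leading 1s
Prefix: /15


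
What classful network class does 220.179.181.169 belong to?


First octet: 220
Binary: 11011100
110xxxxx -> Class C (192-223)
Class C, default mask 255.255.255.0 (/24)


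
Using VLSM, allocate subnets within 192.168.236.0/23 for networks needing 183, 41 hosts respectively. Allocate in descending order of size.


183 hosts -> /24 (254 usable): 192.168.236.0/24
41 hosts -> /26 (62 usable): 192.168.237.0/26
Allocation: 192.168.236.0/24 (183 hosts, 254 usable); 192.168.237.0/26 (41 hosts, 62 usable)


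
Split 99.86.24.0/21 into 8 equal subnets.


New prefix = 21 + 3 = 24
Each subnet has 256 addresses
  99.86.24.0/24
  99.86.25.0/24
  99.86.26.0/24
  99.86.27.0/24
  99.86.28.0/24
  99.86.29.0/24
  99.86.30.0/24
  99.86.31.0/24
Subnets: 99.86.24.0/24, 99.86.25.0/24, 99.86.26.0/24, 99.86.27.0/24, 99.86.28.0/24, 99.86.29.0/24, 99.86.30.0/24, 99.86.31.0/24


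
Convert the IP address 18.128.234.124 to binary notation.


18 = 00010010
128 = 10000000
234 = 11101010
124 = 01111100
Binary: 00010010.10000000.11101010.01111100


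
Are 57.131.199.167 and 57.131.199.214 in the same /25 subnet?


Mask: 255.255.255.128
57.131.199.167 AND mask = 57.131.199.128
57.131.199.214 AND mask = 57.131.199.128
Yes, same subnet (57.131.199.128)
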